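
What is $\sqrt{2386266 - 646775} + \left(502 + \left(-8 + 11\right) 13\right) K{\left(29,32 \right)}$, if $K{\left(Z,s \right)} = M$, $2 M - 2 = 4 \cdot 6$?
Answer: $7033 + 17 \sqrt{6019} \approx 8351.9$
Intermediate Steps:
$M = 13$ ($M = 1 + \frac{4 \cdot 6}{2} = 1 + \frac{1}{2} \cdot 24 = 1 + 12 = 13$)
$K{\left(Z,s \right)} = 13$
$\sqrt{2386266 - 646775} + \left(502 + \left(-8 + 11\right) 13\right) K{\left(29,32 \right)} = \sqrt{2386266 - 646775} + \left(502 + \left(-8 + 11\right) 13\right) 13 = \sqrt{1739491} + \left(502 + 3 \cdot 13\right) 13 = 17 \sqrt{6019} + \left(502 + 39\right) 13 = 17 \sqrt{6019} + 541 \cdot 13 = 17 \sqrt{6019} + 7033 = 7033 + 17 \sqrt{6019}$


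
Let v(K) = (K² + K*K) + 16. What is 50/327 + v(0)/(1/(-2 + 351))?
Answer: 1826018/327 ≈ 5584.2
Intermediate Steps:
v(K) = 16 + 2*K² (v(K) = (K² + K²) + 16 = 2*K² + 16 = 16 + 2*K²)
50/327 + v(0)/(1/(-2 + 351)) = 50/327 + (16 + 2*0²)/(1/(-2 + 351)) = 50*(1/327) + (16 + 2*0)/(1/349) = 50/327 + (16 + 0)/(1/349) = 50/327 + 16*349 = 50/327 + 5584 = 1826018/327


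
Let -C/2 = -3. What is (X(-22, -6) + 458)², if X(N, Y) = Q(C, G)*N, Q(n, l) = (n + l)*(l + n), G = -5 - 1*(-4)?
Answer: 8464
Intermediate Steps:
C = 6 (C = -2*(-3) = 6)
G = -1 (G = -5 + 4 = -1)
Q(n, l) = (l + n)² (Q(n, l) = (l + n)*(l + n) = (l + n)²)
X(N, Y) = 25*N (X(N, Y) = (-1 + 6)²*N = 5²*N = 25*N)
(X(-22, -6) + 458)² = (25*(-22) + 458)² = (-550 + 458)² = (-92)² = 8464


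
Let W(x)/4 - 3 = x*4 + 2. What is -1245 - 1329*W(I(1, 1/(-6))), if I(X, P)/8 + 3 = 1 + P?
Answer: 340751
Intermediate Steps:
I(X, P) = -16 + 8*P (I(X, P) = -24 + 8*(1 + P) = -24 + (8 + 8*P) = -16 + 8*P)
W(x) = 20 + 16*x (W(x) = 12 + 4*(x*4 + 2) = 12 + 4*(4*x + 2) = 12 + 4*(2 + 4*x) = 12 + (8 + 16*x) = 20 + 16*x)
-1245 - 1329*W(I(1, 1/(-6))) = -1245 - 1329*(20 + 16*(-16 + 8/(-6))) = -1245 - 1329*(20 + 16*(-16 + 8*(-⅙))) = -1245 - 1329*(20 + 16*(-16 - 4/3)) = -1245 - 1329*(20 + 16*(-52/3)) = -1245 - 1329*(20 - 832/3) = -1245 - 1329*(-772/3) = -1245 + 341996 = 340751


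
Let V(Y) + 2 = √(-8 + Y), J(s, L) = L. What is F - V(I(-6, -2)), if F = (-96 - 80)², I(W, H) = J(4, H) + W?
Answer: 30978 - 4*I ≈ 30978.0 - 4.0*I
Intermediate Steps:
I(W, H) = H + W
F = 30976 (F = (-176)² = 30976)
V(Y) = -2 + √(-8 + Y)
F - V(I(-6, -2)) = 30976 - (-2 + √(-8 + (-2 - 6))) = 30976 - (-2 + √(-8 - 8)) = 30976 - (-2 + √(-16)) = 30976 - (-2 + 4*I) = 30976 + (2 - 4*I) = 30978 - 4*I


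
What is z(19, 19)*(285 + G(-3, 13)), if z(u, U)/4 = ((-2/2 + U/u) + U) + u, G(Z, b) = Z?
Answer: 42864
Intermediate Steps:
z(u, U) = -4 + 4*U + 4*u + 4*U/u (z(u, U) = 4*(((-2/2 + U/u) + U) + u) = 4*(((-2*½ + U/u) + U) + u) = 4*(((-1 + U/u) + U) + u) = 4*((-1 + U + U/u) + u) = 4*(-1 + U + u + U/u) = -4 + 4*U + 4*u + 4*U/u)
z(19, 19)*(285 + G(-3, 13)) = (4*(19 + 19*(-1 + 19 + 19))/19)*(285 - 3) = (4*(1/19)*(19 + 19*37))*282 = (4*(1/19)*(19 + 703))*282 = (4*(1/19)*722)*282 = 152*282 = 42864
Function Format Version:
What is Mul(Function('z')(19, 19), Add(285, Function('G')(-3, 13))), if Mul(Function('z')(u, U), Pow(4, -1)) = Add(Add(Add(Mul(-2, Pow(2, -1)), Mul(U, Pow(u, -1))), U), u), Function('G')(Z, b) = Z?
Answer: 42864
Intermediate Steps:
Function('z')(u, U) = Add(-4, Mul(4, U), Mul(4, u), Mul(4, U, Pow(u, -1))) (Function('z')(u, U) = Mul(4, Add(Add(Add(Mul(-2, Pow(2, -1)), Mul(U, Pow(u, -1))), U), u)) = Mul(4, Add(Add(Add(Mul(-2, Rational(1, 2)), Mul(U, Pow(u, -1))), U), u)) = Mul(4, Add(Add(Add(-1, Mul(U, Pow(u, -1))), U), u)) = Mul(4, Add(Add(-1, U, Mul(U, Pow(u, -1))), u)) = Mul(4, Add(-1, U, u, Mul(U, Pow(u, -1)))) = Add(-4, Mul(4, U), Mul(4, u), Mul(4, U, Pow(u, -1))))
Mul(Function('z')(19, 19), Add(285, Function('G')(-3, 13))) = Mul(Mul(4, Pow(19, -1), Add(19, Mul(19, Add(-1, 19, 19)))), Add(285, -3)) = Mul(Mul(4, Rational(1, 19), Add(19, Mul(19, 37))), 282) = Mul(Mul(4, Rational(1, 19), Add(19, 703)), 282) = Mul(Mul(4, Rational(1, 19), 722), 282) = Mul(152, 282) = 42864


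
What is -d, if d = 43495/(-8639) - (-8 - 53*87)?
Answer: -39860046/8639 ≈ -4614.0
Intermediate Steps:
d = 39860046/8639 (d = 43495*(-1/8639) - (-8 - 4611) = -43495/8639 - 1*(-4619) = -43495/8639 + 4619 = 39860046/8639 ≈ 4614.0)
-d = -1*39860046/8639 = -39860046/8639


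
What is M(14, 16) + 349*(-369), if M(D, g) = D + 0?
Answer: -128767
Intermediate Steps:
M(D, g) = D
M(14, 16) + 349*(-369) = 14 + 349*(-369) = 14 - 128781 = -128767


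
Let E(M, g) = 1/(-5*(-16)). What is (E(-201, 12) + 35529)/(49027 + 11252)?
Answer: 2842321/4822320 ≈ 0.58941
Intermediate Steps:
E(M, g) = 1/80
(E(-201, 12) + 35529)/(49027 + 11252) = (1/80 + 35529)/(49027 + 11252) = (2842321/80)/60279 = (2842321/80)*(1/60279) = 2842321/4822320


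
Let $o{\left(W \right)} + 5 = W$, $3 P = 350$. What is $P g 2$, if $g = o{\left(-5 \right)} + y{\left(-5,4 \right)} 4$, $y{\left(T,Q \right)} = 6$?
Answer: $\frac{9800}{3} \approx 3266.7$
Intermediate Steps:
$P = \frac{350}{3}$ ($P = \frac{1}{3} \cdot 350 = \frac{350}{3} \approx 116.67$)
$o{\left(W \right)} = -5 + W$
$g = 14$ ($g = \left(-5 - 5\right) + 6 \cdot 4 = -10 + 24 = 14$)
$P g 2 = \frac{350 \cdot 14 \cdot 2}{3} = \frac{350}{3} \cdot 28 = \frac{9800}{3}$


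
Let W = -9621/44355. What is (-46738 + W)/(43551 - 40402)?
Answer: -691024537/46557965 ≈ -14.842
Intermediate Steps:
W = -3207/14785 (W = -9621*1/44355 = -3207/14785 ≈ -0.21691)
(-46738 + W)/(43551 - 40402) = (-46738 - 3207/14785)/(43551 - 40402) = -691024537/14785/3149 = -691024537/14785*1/3149 = -691024537/46557965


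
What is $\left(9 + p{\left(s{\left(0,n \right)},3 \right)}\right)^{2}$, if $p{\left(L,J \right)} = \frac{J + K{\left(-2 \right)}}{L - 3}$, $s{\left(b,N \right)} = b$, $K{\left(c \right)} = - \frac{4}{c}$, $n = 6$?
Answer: $\frac{484}{9} \approx 53.778$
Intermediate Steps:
$p{\left(L,J \right)} = \frac{2 + J}{-3 + L}$ ($p{\left(L,J \right)} = \frac{J - \frac{4}{-2}}{L - 3} = \frac{J - -2}{-3 + L} = \frac{J + 2}{-3 + L} = \frac{2 + J}{-3 + L}$)
$\left(9 + p{\left(s{\left(0,n \right)},3 \right)}\right)^{2} = \left(9 + \frac{2 + 3}{-3 + 0}\right)^{2} = \left(9 + \frac{1}{-3} \cdot 5\right)^{2} = \left(9 - \frac{5}{3}\right)^{2} = \left(\frac{22}{3}\right)^{2} = \frac{484}{9}$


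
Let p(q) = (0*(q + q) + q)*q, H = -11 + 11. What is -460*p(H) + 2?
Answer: 2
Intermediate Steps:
H = 0
p(q) = q² (p(q) = (0*(2*q) + q)*q = (0 + q)*q = q*q = q²)
-460*p(H) + 2 = -460*0² + 2 = -460*0 + 2 = 0 + 2 = 2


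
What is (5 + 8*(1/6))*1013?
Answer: 19247/3 ≈ 6415.7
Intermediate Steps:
(5 + 8*(1/6))*1013 = (5 + 8*(1*(⅙)))*1013 = (5 + 8*(⅙))*1013 = (5 + 4/3)*1013 = (19/3)*1013 = 19247/3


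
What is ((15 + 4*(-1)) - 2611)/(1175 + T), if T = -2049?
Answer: 1300/437 ≈ 2.9748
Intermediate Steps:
((15 + 4*(-1)) - 2611)/(1175 + T) = ((15 + 4*(-1)) - 2611)/(1175 - 2049) = ((15 - 4) - 2611)/(-874) = (11 - 2611)*(-1/874) = -2600*(-1/874) = 1300/437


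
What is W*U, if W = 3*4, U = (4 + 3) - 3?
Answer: 48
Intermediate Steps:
U = 4 (U = 7 - 3 = 4)
W = 12
W*U = 12*4 = 48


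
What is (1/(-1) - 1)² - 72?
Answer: -68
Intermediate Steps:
(1/(-1) - 1)² - 72 = (-1 - 1)² - 72 = (-2)² - 72 = 4 - 72 = -68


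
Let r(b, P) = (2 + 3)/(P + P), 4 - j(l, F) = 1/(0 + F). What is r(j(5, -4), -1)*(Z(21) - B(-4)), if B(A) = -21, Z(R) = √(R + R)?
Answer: -105/2 - 5*√42/2 ≈ -68.702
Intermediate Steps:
j(l, F) = 4 - 1/F (j(l, F) = 4 - 1/(0 + F) = 4 - 1/F)
r(b, P) = 5/(2*P) (r(b, P) = 5/((2*P)) = 5*(1/(2*P)) = 5/(2*P))
Z(R) = √2*√R (Z(R) = √(2*R) = √2*√R)
r(j(5, -4), -1)*(Z(21) - B(-4)) = ((5/2)/(-1))*(√2*√21 - 1*(-21)) = ((5/2)*(-1))*(√42 + 21) = -5*(21 + √42)/2 = -105/2 - 5*√42/2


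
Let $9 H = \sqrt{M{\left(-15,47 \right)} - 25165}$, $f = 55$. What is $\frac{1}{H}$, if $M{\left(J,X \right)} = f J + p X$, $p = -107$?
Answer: $- \frac{9 i \sqrt{31019}}{31019} \approx - 0.051101 i$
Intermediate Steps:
$M{\left(J,X \right)} = - 107 X + 55 J$ ($M{\left(J,X \right)} = 55 J - 107 X = - 107 X + 55 J$)
$H = \frac{i \sqrt{31019}}{9}$ ($H = \frac{\sqrt{\left(\left(-107\right) 47 + 55 \left(-15\right)\right) - 25165}}{9} = \frac{\sqrt{\left(-5029 - 825\right) - 25165}}{9} = \frac{\sqrt{-5854 - 25165}}{9} = \frac{\sqrt{-31019}}{9} = \frac{i \sqrt{31019}}{9} \approx 19.569 i$)
$\frac{1}{H} = \frac{1}{\frac{1}{9} i \sqrt{31019}} = - \frac{9 i \sqrt{31019}}{31019}$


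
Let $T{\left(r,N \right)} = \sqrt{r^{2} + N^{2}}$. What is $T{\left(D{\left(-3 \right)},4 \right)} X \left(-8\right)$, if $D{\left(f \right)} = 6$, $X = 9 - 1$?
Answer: $- 128 \sqrt{13} \approx -461.51$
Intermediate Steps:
$X = 8$ ($X = 9 - 1 = 8$)
$T{\left(r,N \right)} = \sqrt{N^{2} + r^{2}}$
$T{\left(D{\left(-3 \right)},4 \right)} X \left(-8\right) = \sqrt{4^{2} + 6^{2}} \cdot 8 \left(-8\right) = \sqrt{16 + 36} \cdot 8 \left(-8\right) = \sqrt{52} \cdot 8 \left(-8\right) = 2 \sqrt{13} \cdot 8 \left(-8\right) = 16 \sqrt{13} \left(-8\right) = - 128 \sqrt{13}$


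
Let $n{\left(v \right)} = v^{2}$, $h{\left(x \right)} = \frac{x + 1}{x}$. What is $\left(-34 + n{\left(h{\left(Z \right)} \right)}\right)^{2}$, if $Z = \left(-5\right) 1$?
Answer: $\frac{695556}{625} \approx 1112.9$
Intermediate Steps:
$Z = -5$
$h{\left(x \right)} = \frac{1 + x}{x}$
$\left(-34 + n{\left(h{\left(Z \right)} \right)}\right)^{2} = \left(-34 + \left(\frac{1 - 5}{-5}\right)^{2}\right)^{2} = \left(-34 + \left(\left(- \frac{1}{5}\right) \left(-4\right)\right)^{2}\right)^{2} = \left(-34 + \left(\frac{4}{5}\right)^{2}\right)^{2} = \left(-34 + \frac{16}{25}\right)^{2} = \left(- \frac{834}{25}\right)^{2} = \frac{695556}{625}$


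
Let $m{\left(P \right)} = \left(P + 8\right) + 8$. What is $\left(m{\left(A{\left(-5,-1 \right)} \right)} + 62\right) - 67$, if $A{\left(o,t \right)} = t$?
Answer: $10$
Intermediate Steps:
$m{\left(P \right)} = 16 + P$ ($m{\left(P \right)} = \left(8 + P\right) + 8 = 16 + P$)
$\left(m{\left(A{\left(-5,-1 \right)} \right)} + 62\right) - 67 = \left(\left(16 - 1\right) + 62\right) - 67 = \left(15 + 62\right) - 67 = 77 - 67 = 10$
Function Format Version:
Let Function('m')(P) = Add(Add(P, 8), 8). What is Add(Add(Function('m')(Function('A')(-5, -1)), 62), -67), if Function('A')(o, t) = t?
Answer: 10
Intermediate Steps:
Function('m')(P) = Add(16, P) (Function('m')(P) = Add(Add(8, P), 8) = Add(16, P))
Add(Add(Function('m')(Function('A')(-5, -1)), 62), -67) = Add(Add(Add(16, -1), 62), -67) = Add(Add(15, 62), -67) = Add(77, -67) = 10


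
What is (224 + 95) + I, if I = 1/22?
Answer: 7019/22 ≈ 319.05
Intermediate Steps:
I = 1/22 ≈ 0.045455
(224 + 95) + I = (224 + 95) + 1/22 = 319 + 1/22 = 7019/22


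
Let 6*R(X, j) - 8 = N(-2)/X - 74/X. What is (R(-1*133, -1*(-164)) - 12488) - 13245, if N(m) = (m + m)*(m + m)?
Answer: -3422302/133 ≈ -25732.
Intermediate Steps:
N(m) = 4*m² (N(m) = (2*m)*(2*m) = 4*m²)
R(X, j) = 4/3 - 29/(3*X) (R(X, j) = 4/3 + ((4*(-2)²)/X - 74/X)/6 = 4/3 + ((4*4)/X - 74/X)/6 = 4/3 + (16/X - 74/X)/6 = 4/3 + (-58/X)/6 = 4/3 - 29/(3*X))
(R(-1*133, -1*(-164)) - 12488) - 13245 = ((-29 + 4*(-1*133))/(3*((-1*133))) - 12488) - 13245 = ((⅓)*(-29 + 4*(-133))/(-133) - 12488) - 13245 = ((⅓)*(-1/133)*(-29 - 532) - 12488) - 13245 = ((⅓)*(-1/133)*(-561) - 12488) - 13245 = (187/133 - 12488) - 13245 = -1660717/133 - 13245 = -3422302/133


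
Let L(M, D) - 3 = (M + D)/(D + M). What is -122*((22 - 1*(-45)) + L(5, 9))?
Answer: -8662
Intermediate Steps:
L(M, D) = 4 (L(M, D) = 3 + (M + D)/(D + M) = 3 + (D + M)/(D + M) = 3 + 1 = 4)
-122*((22 - 1*(-45)) + L(5, 9)) = -122*((22 - 1*(-45)) + 4) = -122*((22 + 45) + 4) = -122*(67 + 4) = -122*71 = -8662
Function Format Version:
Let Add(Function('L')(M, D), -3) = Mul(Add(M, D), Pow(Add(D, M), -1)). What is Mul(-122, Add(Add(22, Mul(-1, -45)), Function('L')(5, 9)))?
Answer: -8662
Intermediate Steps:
Function('L')(M, D) = 4 (Function('L')(M, D) = Add(3, Mul(Add(M, D), Pow(Add(D, M), -1))) = Add(3, Mul(Add(D, M), Pow(Add(D, M), -1))) = Add(3, 1) = 4)
Mul(-122, Add(Add(22, Mul(-1, -45)), Function('L')(5, 9))) = Mul(-122, Add(Add(22, Mul(-1, -45)), 4)) = Mul(-122, Add(Add(22, 45), 4)) = Mul(-122, Add(67, 4)) = Mul(-122, 71) = -8662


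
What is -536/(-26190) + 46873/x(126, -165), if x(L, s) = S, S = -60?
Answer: -40919057/52380 ≈ -781.20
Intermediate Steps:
x(L, s) = -60
-536/(-26190) + 46873/x(126, -165) = -536/(-26190) + 46873/(-60) = -536*(-1/26190) + 46873*(-1/60) = 268/13095 - 46873/60 = -40919057/52380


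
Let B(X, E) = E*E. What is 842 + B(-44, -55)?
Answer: 3867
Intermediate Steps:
B(X, E) = E²
842 + B(-44, -55) = 842 + (-55)² = 842 + 3025 = 3867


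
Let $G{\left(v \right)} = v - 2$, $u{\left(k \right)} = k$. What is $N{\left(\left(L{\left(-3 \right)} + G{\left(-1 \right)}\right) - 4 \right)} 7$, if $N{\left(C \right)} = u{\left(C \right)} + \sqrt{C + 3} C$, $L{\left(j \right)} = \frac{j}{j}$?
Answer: $-42 - 42 i \sqrt{3} \approx -42.0 - 72.746 i$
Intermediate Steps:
$L{\left(j \right)} = 1$
$G{\left(v \right)} = -2 + v$ ($G{\left(v \right)} = v - 2 = -2 + v$)
$N{\left(C \right)} = C + C \sqrt{3 + C}$ ($N{\left(C \right)} = C + \sqrt{C + 3} C = C + \sqrt{3 + C} C = C + C \sqrt{3 + C}$)
$N{\left(\left(L{\left(-3 \right)} + G{\left(-1 \right)}\right) - 4 \right)} 7 = \left(\left(1 - 3\right) - 4\right) \left(1 + \sqrt{3 + \left(\left(1 - 3\right) - 4\right)}\right) 7 = \left(-2 - 4\right) \left(1 + \sqrt{3 - 6}\right) 7 = - 6 \left(1 + \sqrt{3 - 6}\right) 7 = - 6 \left(1 + \sqrt{-3}\right) 7 = - 6 \left(1 + i \sqrt{3}\right) 7 = \left(-6 - 6 i \sqrt{3}\right) 7 = -42 - 42 i \sqrt{3}$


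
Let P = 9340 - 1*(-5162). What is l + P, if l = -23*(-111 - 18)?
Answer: 17469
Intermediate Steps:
P = 14502 (P = 9340 + 5162 = 14502)
l = 2967 (l = -23*(-129) = 2967)
l + P = 2967 + 14502 = 17469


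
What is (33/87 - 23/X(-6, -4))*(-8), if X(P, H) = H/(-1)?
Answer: 1246/29 ≈ 42.966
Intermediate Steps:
X(P, H) = -H (X(P, H) = H*(-1) = -H)
(33/87 - 23/X(-6, -4))*(-8) = (33/87 - 23/((-1*(-4))))*(-8) = (33*(1/87) - 23/4)*(-8) = (11/29 - 23*1/4)*(-8) = (11/29 - 23/4)*(-8) = -623/116*(-8) = 1246/29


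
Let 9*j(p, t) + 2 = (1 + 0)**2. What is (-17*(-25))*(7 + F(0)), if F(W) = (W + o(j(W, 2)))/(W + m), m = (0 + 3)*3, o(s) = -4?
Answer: 25075/9 ≈ 2786.1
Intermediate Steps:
j(p, t) = -1/9 (j(p, t) = -2/9 + (1 + 0)**2/9 = -2/9 + (1/9)*1**2 = -2/9 + (1/9)*1 = -2/9 + 1/9 = -1/9)
m = 9 (m = 3*3 = 9)
F(W) = (-4 + W)/(9 + W) (F(W) = (W - 4)/(W + 9) = (-4 + W)/(9 + W))
(-17*(-25))*(7 + F(0)) = (-17*(-25))*(7 + (-4 + 0)/(9 + 0)) = 425*(7 - 4/9) = 425*(59/9) = 25075/9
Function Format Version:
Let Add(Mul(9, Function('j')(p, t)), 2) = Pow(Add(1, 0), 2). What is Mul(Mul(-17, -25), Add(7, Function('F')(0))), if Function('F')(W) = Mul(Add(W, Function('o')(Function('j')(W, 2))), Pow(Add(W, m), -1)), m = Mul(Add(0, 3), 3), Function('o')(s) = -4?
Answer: Rational(25075, 9) ≈ 2786.1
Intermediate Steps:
Function('j')(p, t) = Rational(-1, 9) (Function('j')(p, t) = Add(Rational(-2, 9), Mul(Rational(1, 9), Pow(Add(1, 0), 2))) = Add(Rational(-2, 9), Mul(Rational(1, 9), Pow(1, 2))) = Add(Rational(-2, 9), Mul(Rational(1, 9), 1)) = Add(Rational(-2, 9), Rational(1, 9)) = Rational(-1, 9))
m = 9 (m = Mul(3, 3) = 9)
Function('F')(W) = Mul(Pow(Add(9, W), -1), Add(-4, W)) (Function('F')(W) = Mul(Add(W, -4), Pow(Add(W, 9), -1)) = Mul(Add(-4, W), Pow(Add(9, W), -1)) = Mul(Pow(Add(9, W), -1), Add(-4, W)))
Mul(Mul(-17, -25), Add(7, Function('F')(0))) = Mul(Mul(-17, -25), Add(7, Mul(Pow(Add(9, 0), -1), Add(-4, 0)))) = Mul(425, Add(7, Mul(Pow(9, -1), -4))) = Mul(425, Add(7, Mul(Rational(1, 9), -4))) = Mul(425, Add(7, Rational(-4, 9))) = Mul(425, Rational(59, 9)) = Rational(25075, 9)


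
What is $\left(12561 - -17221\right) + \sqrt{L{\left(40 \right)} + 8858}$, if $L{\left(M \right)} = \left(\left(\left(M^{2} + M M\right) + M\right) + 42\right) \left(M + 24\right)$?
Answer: $29782 + \sqrt{218906} \approx 30250.0$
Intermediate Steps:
$L{\left(M \right)} = \left(24 + M\right) \left(42 + M + 2 M^{2}\right)$ ($L{\left(M \right)} = \left(\left(\left(M^{2} + M^{2}\right) + M\right) + 42\right) \left(24 + M\right) = \left(\left(2 M^{2} + M\right) + 42\right) \left(24 + M\right) = \left(\left(M + 2 M^{2}\right) + 42\right) \left(24 + M\right) = \left(42 + M + 2 M^{2}\right) \left(24 + M\right) = \left(24 + M\right) \left(42 + M + 2 M^{2}\right)$)
$\left(12561 - -17221\right) + \sqrt{L{\left(40 \right)} + 8858} = \left(12561 - -17221\right) + \sqrt{\left(1008 + 2 \cdot 40^{3} + 49 \cdot 40^{2} + 66 \cdot 40\right) + 8858} = \left(12561 + 17221\right) + \sqrt{\left(1008 + 2 \cdot 64000 + 49 \cdot 1600 + 2640\right) + 8858} = 29782 + \sqrt{\left(1008 + 128000 + 78400 + 2640\right) + 8858} = 29782 + \sqrt{210048 + 8858} = 29782 + \sqrt{218906}$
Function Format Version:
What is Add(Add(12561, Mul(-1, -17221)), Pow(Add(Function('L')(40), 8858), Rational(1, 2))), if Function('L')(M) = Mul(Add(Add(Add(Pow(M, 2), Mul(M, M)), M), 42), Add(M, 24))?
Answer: Add(29782, Pow(218906, Rational(1, 2))) ≈ 30250.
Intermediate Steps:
Function('L')(M) = Mul(Add(24, M), Add(42, M, Mul(2, Pow(M, 2)))) (Function('L')(M) = Mul(Add(Add(Add(Pow(M, 2), Pow(M, 2)), M), 42), Add(24, M)) = Mul(Add(Add(Mul(2, Pow(M, 2)), M), 42), Add(24, M)) = Mul(Add(Add(M, Mul(2, Pow(M, 2))), 42), Add(24, M)) = Mul(Add(42, M, Mul(2, Pow(M, 2))), Add(24, M)) = Mul(Add(24, M), Add(42, M, Mul(2, Pow(M, 2)))))
Add(Add(12561, Mul(-1, -17221)), Pow(Add(Function('L')(40), 8858), Rational(1, 2))) = Add(Add(12561, Mul(-1, -17221)), Pow(Add(Add(1008, Mul(2, Pow(40, 3)), Mul(49, Pow(40, 2)), Mul(66, 40)), 8858), Rational(1, 2))) = Add(Add(12561, 17221), Pow(Add(Add(1008, Mul(2, 64000), Mul(49, 1600), 2640), 8858), Rational(1, 2))) = Add(29782, Pow(Add(Add(1008, 128000, 78400, 2640), 8858), Rational(1, 2))) = Add(29782, Pow(Add(210048, 8858), Rational(1, 2))) = Add(29782, Pow(218906, Rational(1, 2)))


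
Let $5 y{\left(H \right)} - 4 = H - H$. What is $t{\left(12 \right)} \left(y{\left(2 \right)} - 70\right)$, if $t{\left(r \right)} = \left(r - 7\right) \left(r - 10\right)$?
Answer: $-692$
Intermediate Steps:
$y{\left(H \right)} = \frac{4}{5}$ ($y{\left(H \right)} = \frac{4}{5} + \frac{H - H}{5} = \frac{4}{5} + \frac{1}{5} \cdot 0 = \frac{4}{5} + 0 = \frac{4}{5}$)
$t{\left(r \right)} = \left(-10 + r\right) \left(-7 + r\right)$ ($t{\left(r \right)} = \left(r - 7\right) \left(-10 + r\right) = \left(-7 + r\right) \left(-10 + r\right) = \left(-10 + r\right) \left(-7 + r\right)$)
$t{\left(12 \right)} \left(y{\left(2 \right)} - 70\right) = \left(70 + 12^{2} - 204\right) \left(\frac{4}{5} - 70\right) = \left(70 + 144 - 204\right) \left(- \frac{346}{5}\right) = 10 \left(- \frac{346}{5}\right) = -692$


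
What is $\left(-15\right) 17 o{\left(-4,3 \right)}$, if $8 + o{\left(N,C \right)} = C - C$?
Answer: $2040$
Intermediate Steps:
$o{\left(N,C \right)} = -8$ ($o{\left(N,C \right)} = -8 + \left(C - C\right) = -8 + 0 = -8$)
$\left(-15\right) 17 o{\left(-4,3 \right)} = \left(-15\right) 17 \left(-8\right) = \left(-255\right) \left(-8\right) = 2040$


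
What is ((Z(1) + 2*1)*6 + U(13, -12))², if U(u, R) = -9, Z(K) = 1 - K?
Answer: 9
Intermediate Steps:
((Z(1) + 2*1)*6 + U(13, -12))² = (((1 - 1*1) + 2*1)*6 - 9)² = (((1 - 1) + 2)*6 - 9)² = ((0 + 2)*6 - 9)² = (2*6 - 9)² = (12 - 9)² = 3² = 9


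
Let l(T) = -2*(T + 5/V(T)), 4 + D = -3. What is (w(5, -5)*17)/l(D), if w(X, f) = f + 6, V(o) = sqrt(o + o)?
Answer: 833/711 - 85*I*sqrt(14)/1422 ≈ 1.1716 - 0.22366*I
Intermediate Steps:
D = -7 (D = -4 - 3 = -7)
V(o) = sqrt(2)*sqrt(o) (V(o) = sqrt(2*o) = sqrt(2)*sqrt(o))
w(X, f) = 6 + f
l(T) = -2*T - 5*sqrt(2)/sqrt(T) (l(T) = -2*(T + 5/((sqrt(2)*sqrt(T)))) = -2*(T + 5*(sqrt(2)/(2*sqrt(T)))) = -2*(T + 5*sqrt(2)/(2*sqrt(T))) = -2*T - 5*sqrt(2)/sqrt(T))
(w(5, -5)*17)/l(D) = ((6 - 5)*17)/(-2*(-7) - 5*sqrt(2)/sqrt(-7)) = (1*17)/(14 - 5*sqrt(2)*(-I*sqrt(7)/7)) = 17/(14 + 5*I*sqrt(14)/7)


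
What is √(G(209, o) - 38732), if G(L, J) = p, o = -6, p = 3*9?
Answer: I*√38705 ≈ 196.74*I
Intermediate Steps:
p = 27
G(L, J) = 27
√(G(209, o) - 38732) = √(27 - 38732) = √(-38705) = I*√38705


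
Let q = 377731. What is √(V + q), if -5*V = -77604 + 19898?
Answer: √9731805/5 ≈ 623.92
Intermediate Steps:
V = 57706/5 (V = -(-77604 + 19898)/5 = -⅕*(-57706) = 57706/5 ≈ 11541.)
√(V + q) = √(57706/5 + 377731) = √(1946361/5) = √9731805/5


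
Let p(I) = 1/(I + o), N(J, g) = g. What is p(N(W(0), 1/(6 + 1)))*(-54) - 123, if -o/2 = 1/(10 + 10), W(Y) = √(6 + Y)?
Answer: -1383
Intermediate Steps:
o = -⅒ (o = -2/(10 + 10) = -2/20 = -2*1/20 = -⅒ ≈ -0.10000)
p(I) = 1/(-⅒ + I) (p(I) = 1/(I - ⅒) = 1/(-⅒ + I))
p(N(W(0), 1/(6 + 1)))*(-54) - 123 = (10/(-1 + 10/(6 + 1)))*(-54) - 123 = (10/(-1 + 10/7))*(-54) - 123 = (10/(3/7))*(-54) - 123 = (10*(7/3))*(-54) - 123 = (70/3)*(-54) - 123 = -1260 - 123 = -1383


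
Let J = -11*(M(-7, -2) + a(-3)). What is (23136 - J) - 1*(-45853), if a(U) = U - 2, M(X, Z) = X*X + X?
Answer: 69396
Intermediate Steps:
M(X, Z) = X + X² (M(X, Z) = X² + X = X + X²)
a(U) = -2 + U
J = -407 (J = -11*(-7*(1 - 7) + (-2 - 3)) = -11*(-7*(-6) - 5) = -11*(42 - 5) = -11*37 = -407)
(23136 - J) - 1*(-45853) = (23136 - 1*(-407)) - 1*(-45853) = (23136 + 407) + 45853 = 23543 + 45853 = 69396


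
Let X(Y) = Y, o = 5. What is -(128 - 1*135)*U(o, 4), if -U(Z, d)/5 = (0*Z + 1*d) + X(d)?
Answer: -280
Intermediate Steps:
U(Z, d) = -10*d (U(Z, d) = -5*((0*Z + 1*d) + d) = -5*((0 + d) + d) = -5*(d + d) = -10*d)
-(128 - 1*135)*U(o, 4) = -(128 - 1*135)*(-10*4) = -(128 - 135)*(-40) = -(-7)*(-40) = -1*280 = -280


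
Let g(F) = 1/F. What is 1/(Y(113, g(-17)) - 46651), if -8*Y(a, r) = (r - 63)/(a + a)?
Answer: -1921/89616504 ≈ -2.1436e-5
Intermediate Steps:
Y(a, r) = -(-63 + r)/(16*a) (Y(a, r) = -(r - 63)/(8*(a + a)) = -(-63 + r)/(8*(2*a)) = -(-63 + r)*1/(2*a)/8 = -(-63 + r)/(16*a))
1/(Y(113, g(-17)) - 46651) = 1/((1/16)*(63 - 1/(-17))/113 - 46651) = 1/((1/16)*(1/113)*(63 - 1*(-1/17)) - 46651) = 1/((1/16)*(1/113)*(63 + 1/17) - 46651) = 1/((1/16)*(1/113)*(1072/17) - 46651) = 1/(67/1921 - 46651) = 1/(-89616504/1921) = -1921/89616504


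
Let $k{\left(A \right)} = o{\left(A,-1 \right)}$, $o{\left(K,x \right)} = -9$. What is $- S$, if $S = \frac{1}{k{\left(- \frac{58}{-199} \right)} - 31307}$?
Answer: $\frac{1}{31316} \approx 3.1933 \cdot 10^{-5}$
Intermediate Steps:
$k{\left(A \right)} = -9$
$S = - \frac{1}{31316}$ ($S = \frac{1}{-9 - 31307} = \frac{1}{-31316} = - \frac{1}{31316} \approx -3.1933 \cdot 10^{-5}$)
$- S = \left(-1\right) \left(- \frac{1}{31316}\right) = \frac{1}{31316}$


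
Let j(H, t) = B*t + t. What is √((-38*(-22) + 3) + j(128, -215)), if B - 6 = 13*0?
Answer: 3*I*√74 ≈ 25.807*I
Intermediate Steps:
B = 6 (B = 6 + 13*0 = 6 + 0 = 6)
j(H, t) = 7*t (j(H, t) = 6*t + t = 7*t)
√((-38*(-22) + 3) + j(128, -215)) = √((-38*(-22) + 3) + 7*(-215)) = √((836 + 3) - 1505) = √(839 - 1505) = √(-666) = 3*I*√74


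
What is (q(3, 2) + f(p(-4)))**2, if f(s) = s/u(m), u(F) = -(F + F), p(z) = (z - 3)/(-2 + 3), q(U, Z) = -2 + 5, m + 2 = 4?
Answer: 361/16 ≈ 22.563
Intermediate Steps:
m = 2 (m = -2 + 4 = 2)
q(U, Z) = 3
p(z) = -3 + z (p(z) = (-3 + z)/1 = (-3 + z)*1 = -3 + z)
u(F) = -2*F
f(s) = -s/4 (f(s) = s/((-2*2)) = s/(-4) = s*(-1/4) = -s/4)
(q(3, 2) + f(p(-4)))**2 = (3 - (-3 - 4)/4)**2 = (3 - 1/4*(-7))**2 = (3 + 7/4)**2 = (19/4)**2 = 361/16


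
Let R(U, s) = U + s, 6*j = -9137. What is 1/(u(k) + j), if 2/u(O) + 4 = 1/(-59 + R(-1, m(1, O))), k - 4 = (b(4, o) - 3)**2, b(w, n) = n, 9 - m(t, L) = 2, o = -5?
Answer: -142/216313 ≈ -0.00065646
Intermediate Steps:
m(t, L) = 7 (m(t, L) = 9 - 1*2 = 9 - 2 = 7)
k = 68 (k = 4 + (-5 - 3)**2 = 4 + (-8)**2 = 4 + 64 = 68)
j = -9137/6 (j = (1/6)*(-9137) = -9137/6 ≈ -1522.8)
u(O) = -106/213 (u(O) = 2/(-4 + 1/(-59 + (-1 + 7))) = 2/(-4 + 1/(-59 + 6)) = 2/(-4 + 1/(-53)) = 2/(-4 - 1/53) = 2/(-213/53) = 2*(-53/213) = -106/213)
1/(u(k) + j) = 1/(-106/213 - 9137/6) = 1/(-216313/142) = -142/216313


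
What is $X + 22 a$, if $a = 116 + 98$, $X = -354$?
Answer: $4354$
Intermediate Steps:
$a = 214$
$X + 22 a = -354 + 22 \cdot 214 = -354 + 4708 = 4354$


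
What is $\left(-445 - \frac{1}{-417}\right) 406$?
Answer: $- \frac{75338984}{417} \approx -1.8067 \cdot 10^{5}$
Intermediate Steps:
$\left(-445 - \frac{1}{-417}\right) 406 = \left(-445 - - \frac{1}{417}\right) 406 = \left(-445 + \frac{1}{417}\right) 406 = \left(- \frac{185564}{417}\right) 406 = - \frac{75338984}{417}$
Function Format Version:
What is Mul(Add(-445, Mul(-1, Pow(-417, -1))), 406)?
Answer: Rational(-75338984, 417) ≈ -1.8067e+5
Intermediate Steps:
Mul(Add(-445, Mul(-1, Pow(-417, -1))), 406) = Mul(Add(-445, Mul(-1, Rational(-1, 417))), 406) = Mul(Add(-445, Rational(1, 417)), 406) = Mul(Rational(-185564, 417), 406) = Rational(-75338984, 417)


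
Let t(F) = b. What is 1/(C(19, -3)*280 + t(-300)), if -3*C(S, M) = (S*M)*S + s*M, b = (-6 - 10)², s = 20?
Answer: 1/106936 ≈ 9.3514e-6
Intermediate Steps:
b = 256 (b = (-16)² = 256)
C(S, M) = -20*M/3 - M*S²/3 (C(S, M) = -((S*M)*S + 20*M)/3 = -((M*S)*S + 20*M)/3 = -(M*S² + 20*M)/3 = -(20*M + M*S²)/3 = -20*M/3 - M*S²/3)
t(F) = 256
1/(C(19, -3)*280 + t(-300)) = 1/(-⅓*(-3)*(20 + 19²)*280 + 256) = 1/(-⅓*(-3)*(20 + 361)*280 + 256) = 1/(-⅓*(-3)*381*280 + 256) = 1/(381*280 + 256) = 1/(106680 + 256) = 1/106936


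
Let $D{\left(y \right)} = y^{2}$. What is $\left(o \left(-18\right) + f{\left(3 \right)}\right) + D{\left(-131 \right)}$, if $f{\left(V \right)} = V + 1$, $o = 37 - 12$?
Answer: $16715$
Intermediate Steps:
$o = 25$
$f{\left(V \right)} = 1 + V$
$\left(o \left(-18\right) + f{\left(3 \right)}\right) + D{\left(-131 \right)} = \left(25 \left(-18\right) + \left(1 + 3\right)\right) + \left(-131\right)^{2} = \left(-450 + 4\right) + 17161 = -446 + 17161 = 16715$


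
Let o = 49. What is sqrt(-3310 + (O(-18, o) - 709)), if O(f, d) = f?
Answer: I*sqrt(4037) ≈ 63.537*I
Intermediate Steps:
sqrt(-3310 + (O(-18, o) - 709)) = sqrt(-3310 + (-18 - 709)) = sqrt(-3310 - 727) = sqrt(-4037) = I*sqrt(4037)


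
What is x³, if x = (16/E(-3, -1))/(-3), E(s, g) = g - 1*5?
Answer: 512/729 ≈ 0.70233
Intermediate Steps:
E(s, g) = -5 + g (E(s, g) = g - 5 = -5 + g)
x = 8/9 (x = (16/(-5 - 1))/(-3) = (16/(-6))*(-⅓) = (16*(-⅙))*(-⅓) = -8/3*(-⅓) = 8/9 ≈ 0.88889)
x³ = (8/9)³ = 512/729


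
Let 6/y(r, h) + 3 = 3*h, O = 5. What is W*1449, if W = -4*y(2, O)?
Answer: -2898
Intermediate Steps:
y(r, h) = 6/(-3 + 3*h)
W = -2 (W = -8/(-1 + 5) = -8/4 = -4*½ = -2)
W*1449 = -2*1449 = -2898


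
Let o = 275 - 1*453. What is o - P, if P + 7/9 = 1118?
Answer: -11657/9 ≈ -1295.2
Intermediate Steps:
P = 10055/9 (P = -7/9 + 1118 = 10055/9 ≈ 1117.2)
o = -178 (o = 275 - 453 = -178)
o - P = -178 - 1*10055/9 = -178 - 10055/9 = -11657/9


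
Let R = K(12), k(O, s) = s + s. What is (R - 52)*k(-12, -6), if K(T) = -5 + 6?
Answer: 612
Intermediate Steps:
K(T) = 1
k(O, s) = 2*s
R = 1
(R - 52)*k(-12, -6) = (1 - 52)*(2*(-6)) = -51*(-12) = 612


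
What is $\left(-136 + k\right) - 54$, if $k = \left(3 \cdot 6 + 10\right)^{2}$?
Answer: $594$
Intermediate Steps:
$k = 784$ ($k = \left(18 + 10\right)^{2} = 28^{2} = 784$)
$\left(-136 + k\right) - 54 = \left(-136 + 784\right) - 54 = 648 - 54 = 594$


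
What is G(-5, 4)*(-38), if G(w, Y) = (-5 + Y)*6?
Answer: 228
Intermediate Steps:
G(w, Y) = -30 + 6*Y
G(-5, 4)*(-38) = (-30 + 6*4)*(-38) = (-30 + 24)*(-38) = -6*(-38) = 228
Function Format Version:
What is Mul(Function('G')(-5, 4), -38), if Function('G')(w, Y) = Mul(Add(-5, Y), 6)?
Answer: 228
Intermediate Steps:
Function('G')(w, Y) = Add(-30, Mul(6, Y))
Mul(Function('G')(-5, 4), -38) = Mul(Add(-30, Mul(6, 4)), -38) = Mul(Add(-30, 24), -38) = Mul(-6, -38) = 228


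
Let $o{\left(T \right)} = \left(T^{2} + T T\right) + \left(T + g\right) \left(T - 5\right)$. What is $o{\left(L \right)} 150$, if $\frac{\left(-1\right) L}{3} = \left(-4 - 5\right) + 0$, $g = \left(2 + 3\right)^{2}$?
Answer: $390300$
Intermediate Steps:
$g = 25$ ($g = 5^{2} = 25$)
$L = 27$ ($L = - 3 \left(\left(-4 - 5\right) + 0\right) = - 3 \left(-9 + 0\right) = \left(-3\right) \left(-9\right) = 27$)
$o{\left(T \right)} = 2 T^{2} + \left(-5 + T\right) \left(25 + T\right)$ ($o{\left(T \right)} = \left(T^{2} + T T\right) + \left(T + 25\right) \left(T - 5\right) = \left(T^{2} + T^{2}\right) + \left(25 + T\right) \left(-5 + T\right) = 2 T^{2} + \left(-5 + T\right) \left(25 + T\right)$)
$o{\left(L \right)} 150 = \left(-125 + 3 \cdot 27^{2} + 20 \cdot 27\right) 150 = \left(-125 + 3 \cdot 729 + 540\right) 150 = \left(-125 + 2187 + 540\right) 150 = 2602 \cdot 150 = 390300$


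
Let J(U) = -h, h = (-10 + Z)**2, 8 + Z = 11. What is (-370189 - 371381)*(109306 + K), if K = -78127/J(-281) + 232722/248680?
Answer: -7158103020216879/87038 ≈ -8.2241e+10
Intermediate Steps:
Z = 3 (Z = -8 + 11 = 3)
h = 49 (h = (-10 + 3)**2 = (-7)**2 = 49)
J(U) = -49 (J(U) = -1*49 = -49)
K = 1388573267/870380 (K = -78127/(-49) + 232722/248680 = -78127*(-1/49) + 232722*(1/248680) = 11161/7 + 116361/124340 = 1388573267/870380 ≈ 1595.4)
(-370189 - 371381)*(109306 + K) = (-370189 - 371381)*(109306 + 1388573267/870380) = -741570*96526329547/870380 = -7158103020216879/87038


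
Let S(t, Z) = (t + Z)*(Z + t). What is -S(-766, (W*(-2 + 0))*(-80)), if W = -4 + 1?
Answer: -1552516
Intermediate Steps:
W = -3
S(t, Z) = (Z + t)² (S(t, Z) = (Z + t)*(Z + t) = (Z + t)²)
-S(-766, (W*(-2 + 0))*(-80)) = -(-3*(-2 + 0)*(-80) - 766)² = -(-3*(-2)*(-80) - 766)² = -(6*(-80) - 766)² = -(-480 - 766)² = -1*(-1246)² = -1*1552516 = -1552516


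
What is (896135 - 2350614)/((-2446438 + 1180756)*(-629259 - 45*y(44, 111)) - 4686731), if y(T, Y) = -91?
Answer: -1454479/791254135117 ≈ -1.8382e-6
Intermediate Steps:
(896135 - 2350614)/((-2446438 + 1180756)*(-629259 - 45*y(44, 111)) - 4686731) = (896135 - 2350614)/((-2446438 + 1180756)*(-629259 - 45*(-91)) - 4686731) = -1454479/(-1265682*(-629259 + 4095) - 4686731) = -1454479/(-1265682*(-625164) - 4686731) = -1454479/(791258821848 - 4686731) = -1454479/791254135117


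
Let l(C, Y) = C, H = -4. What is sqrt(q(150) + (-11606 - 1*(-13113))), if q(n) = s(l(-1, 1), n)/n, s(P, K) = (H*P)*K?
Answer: sqrt(1511) ≈ 38.872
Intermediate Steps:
s(P, K) = -4*K*P (s(P, K) = (-4*P)*K = -4*K*P)
q(n) = 4 (q(n) = (-4*n*(-1))/n = (4*n)/n = 4)
sqrt(q(150) + (-11606 - 1*(-13113))) = sqrt(4 + (-11606 - 1*(-13113))) = sqrt(4 + (-11606 + 13113)) = sqrt(4 + 1507) = sqrt(1511)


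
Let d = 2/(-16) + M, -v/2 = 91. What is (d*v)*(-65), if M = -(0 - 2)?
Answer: 88725/4 ≈ 22181.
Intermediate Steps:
v = -182 (v = -2*91 = -182)
M = 2 (M = -1*(-2) = 2)
d = 15/8 (d = 2/(-16) + 2 = 2*(-1/16) + 2 = -⅛ + 2 = 15/8 ≈ 1.8750)
(d*v)*(-65) = ((15/8)*(-182))*(-65) = -1365/4*(-65) = 88725/4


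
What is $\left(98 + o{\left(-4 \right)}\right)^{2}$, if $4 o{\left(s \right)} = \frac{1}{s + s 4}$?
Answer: $\frac{61449921}{6400} \approx 9601.5$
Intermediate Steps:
$o{\left(s \right)} = \frac{1}{20 s}$ ($o{\left(s \right)} = \frac{1}{4 \left(s + s 4\right)} = \frac{1}{4 \left(s + 4 s\right)} = \frac{1}{4 \cdot 5 s} = \frac{\frac{1}{5} \frac{1}{s}}{4} = \frac{1}{20 s}$)
$\left(98 + o{\left(-4 \right)}\right)^{2} = \left(98 + \frac{1}{20 \left(-4\right)}\right)^{2} = \left(98 + \frac{1}{20} \left(- \frac{1}{4}\right)\right)^{2} = \left(98 - \frac{1}{80}\right)^{2} = \left(\frac{7839}{80}\right)^{2} = \frac{61449921}{6400}$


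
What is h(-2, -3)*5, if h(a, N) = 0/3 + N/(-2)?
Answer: 15/2 ≈ 7.5000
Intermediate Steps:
h(a, N) = -N/2 (h(a, N) = 0*(1/3) + N*(-1/2) = 0 - N/2 = -N/2)
h(-2, -3)*5 = -1/2*(-3)*5 = (3/2)*5 = 15/2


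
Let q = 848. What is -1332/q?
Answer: -333/212 ≈ -1.5708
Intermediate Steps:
-1332/q = -1332/848 = -1332*1/848 = -333/212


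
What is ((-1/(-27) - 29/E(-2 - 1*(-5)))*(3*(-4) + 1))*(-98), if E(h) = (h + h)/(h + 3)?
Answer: -842996/27 ≈ -31222.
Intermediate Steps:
E(h) = 2*h/(3 + h) (E(h) = (2*h)/(3 + h) = 2*h/(3 + h))
((-1/(-27) - 29/E(-2 - 1*(-5)))*(3*(-4) + 1))*(-98) = ((-1/(-27) - 29*(3 + (-2 - 1*(-5)))/(2*(-2 - 1*(-5))))*(3*(-4) + 1))*(-98) = ((-1*(-1/27) - 29*(3 + (-2 + 5))/(2*(-2 + 5)))*(-12 + 1))*(-98) = ((1/27 - 29/1)*(-11))*(-98) = ((1/27 - 29*1)*(-11))*(-98) = ((1/27 - 29)*(-11))*(-98) = -782/27*(-11)*(-98) = (8602/27)*(-98) = -842996/27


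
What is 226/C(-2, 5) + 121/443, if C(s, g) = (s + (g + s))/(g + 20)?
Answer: 2503071/443 ≈ 5650.3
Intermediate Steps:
C(s, g) = (g + 2*s)/(20 + g)
226/C(-2, 5) + 121/443 = 226/(((5 + 2*(-2))/(20 + 5))) + 121/443 = 226/(((5 - 4)/25)) + 121*(1/443) = 226/(((1/25)*1)) + 121/443 = 226/(1/25) + 121/443 = 226*25 + 121/443 = 5650 + 121/443 = 2503071/443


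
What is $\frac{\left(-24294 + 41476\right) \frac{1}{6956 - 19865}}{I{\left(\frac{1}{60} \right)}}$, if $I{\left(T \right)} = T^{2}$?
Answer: $- \frac{20618400}{4303} \approx -4791.6$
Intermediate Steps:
$\frac{\left(-24294 + 41476\right) \frac{1}{6956 - 19865}}{I{\left(\frac{1}{60} \right)}} = \frac{\left(-24294 + 41476\right) \frac{1}{6956 - 19865}}{\left(\frac{1}{60}\right)^{2}} = \frac{17182 \frac{1}{-12909}}{\left(\frac{1}{60}\right)^{2}} = 17182 \left(- \frac{1}{12909}\right) \frac{1}{\frac{1}{3600}} = \left(- \frac{17182}{12909}\right) 3600 = - \frac{20618400}{4303}$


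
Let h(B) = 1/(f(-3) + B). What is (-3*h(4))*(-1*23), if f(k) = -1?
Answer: 23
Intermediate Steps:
h(B) = 1/(-1 + B)
(-3*h(4))*(-1*23) = (-3/(-1 + 4))*(-1*23) = -3/3*(-23) = -3*⅓*(-23) = -1*(-23) = 23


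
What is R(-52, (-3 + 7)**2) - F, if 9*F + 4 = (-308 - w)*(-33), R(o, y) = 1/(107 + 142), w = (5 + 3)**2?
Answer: -1018573/747 ≈ -1363.6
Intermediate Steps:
w = 64 (w = 8**2 = 64)
R(o, y) = 1/249
F = 12272/9 (F = -4/9 + ((-308 - 1*64)*(-33))/9 = -4/9 + ((-308 - 64)*(-33))/9 = -4/9 + (-372*(-33))/9 = -4/9 + (1/9)*12276 = -4/9 + 1364 = 12272/9 ≈ 1363.6)
R(-52, (-3 + 7)**2) - F = 1/249 - 1*12272/9 = 1/249 - 12272/9 = -1018573/747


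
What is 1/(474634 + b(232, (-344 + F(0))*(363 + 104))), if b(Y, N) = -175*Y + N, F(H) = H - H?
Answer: 1/273386 ≈ 3.6578e-6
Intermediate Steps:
F(H) = 0
b(Y, N) = N - 175*Y
1/(474634 + b(232, (-344 + F(0))*(363 + 104))) = 1/(474634 + ((-344 + 0)*(363 + 104) - 175*232)) = 1/(474634 + (-344*467 - 40600)) = 1/(474634 + (-160648 - 40600)) = 1/(474634 - 201248) = 1/273386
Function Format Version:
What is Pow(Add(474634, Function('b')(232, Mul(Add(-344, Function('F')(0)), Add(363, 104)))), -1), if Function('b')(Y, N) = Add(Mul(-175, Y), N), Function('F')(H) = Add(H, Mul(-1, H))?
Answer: Rational(1, 273386) ≈ 3.6578e-6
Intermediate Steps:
Function('F')(H) = 0
Function('b')(Y, N) = Add(N, Mul(-175, Y))
Pow(Add(474634, Function('b')(232, Mul(Add(-344, Function('F')(0)), Add(363, 104)))), -1) = Pow(Add(474634, Add(Mul(Add(-344, 0), Add(363, 104)), Mul(-175, 232))), -1) = Pow(Add(474634, Add(Mul(-344, 467), -40600)), -1) = Pow(Add(474634, Add(-160648, -40600)), -1) = Pow(Add(474634, -201248), -1) = Pow(273386, -1) = Rational(1, 273386)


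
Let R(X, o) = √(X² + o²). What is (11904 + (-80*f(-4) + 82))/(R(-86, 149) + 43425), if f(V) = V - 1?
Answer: 268931025/942850514 - 6193*√29597/942850514 ≈ 0.28410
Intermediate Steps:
f(V) = -1 + V
(11904 + (-80*f(-4) + 82))/(R(-86, 149) + 43425) = (11904 + (-80*(-1 - 4) + 82))/(√((-86)² + 149²) + 43425) = (11904 + (-80*(-5) + 82))/(√(7396 + 22201) + 43425) = (11904 + (400 + 82))/(√29597 + 43425) = (11904 + 482)/(43425 + √29597) = 12386/(43425 + √29597)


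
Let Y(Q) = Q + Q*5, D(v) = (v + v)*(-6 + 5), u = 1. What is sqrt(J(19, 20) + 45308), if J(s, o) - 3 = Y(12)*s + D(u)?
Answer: sqrt(46677) ≈ 216.05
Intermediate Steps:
D(v) = -2*v (D(v) = (2*v)*(-1) = -2*v)
Y(Q) = 6*Q (Y(Q) = Q + 5*Q = 6*Q)
J(s, o) = 1 + 72*s (J(s, o) = 3 + ((6*12)*s - 2*1) = 3 + (72*s - 2) = 3 + (-2 + 72*s) = 1 + 72*s)
sqrt(J(19, 20) + 45308) = sqrt((1 + 72*19) + 45308) = sqrt((1 + 1368) + 45308) = sqrt(1369 + 45308) = sqrt(46677)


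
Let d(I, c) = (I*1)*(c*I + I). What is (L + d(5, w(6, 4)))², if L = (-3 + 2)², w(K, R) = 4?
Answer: 15876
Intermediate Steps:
L = 1 (L = (-1)² = 1)
d(I, c) = I*(I + I*c) (d(I, c) = I*(I*c + I) = I*(I + I*c))
(L + d(5, w(6, 4)))² = (1 + 5²*(1 + 4))² = (1 + 25*5)² = (1 + 125)² = 126² = 15876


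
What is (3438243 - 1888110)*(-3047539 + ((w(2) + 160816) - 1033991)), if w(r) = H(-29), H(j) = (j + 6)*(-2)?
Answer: -6077556848844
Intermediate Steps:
H(j) = -12 - 2*j (H(j) = (6 + j)*(-2) = -12 - 2*j)
w(r) = 46 (w(r) = -12 - 2*(-29) = -12 + 58 = 46)
(3438243 - 1888110)*(-3047539 + ((w(2) + 160816) - 1033991)) = (3438243 - 1888110)*(-3047539 + ((46 + 160816) - 1033991)) = 1550133*(-3047539 + (160862 - 1033991)) = 1550133*(-3047539 - 873129) = 1550133*(-3920668) = -6077556848844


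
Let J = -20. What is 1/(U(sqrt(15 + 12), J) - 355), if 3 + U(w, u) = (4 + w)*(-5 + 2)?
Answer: -370/136657 + 9*sqrt(3)/136657 ≈ -0.0025934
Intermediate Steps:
U(w, u) = -15 - 3*w (U(w, u) = -3 + (4 + w)*(-5 + 2) = -3 + (4 + w)*(-3) = -3 + (-12 - 3*w) = -15 - 3*w)
1/(U(sqrt(15 + 12), J) - 355) = 1/((-15 - 3*sqrt(15 + 12)) - 355) = 1/((-15 - 9*sqrt(3)) - 355) = 1/(-370 - 9*sqrt(3))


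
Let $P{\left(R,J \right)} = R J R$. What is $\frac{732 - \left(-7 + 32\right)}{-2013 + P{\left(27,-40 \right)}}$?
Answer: $- \frac{707}{31173} \approx -0.02268$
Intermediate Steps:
$P{\left(R,J \right)} = J R^{2}$
$\frac{732 - \left(-7 + 32\right)}{-2013 + P{\left(27,-40 \right)}} = \frac{732 - \left(-7 + 32\right)}{-2013 - 40 \cdot 27^{2}} = \frac{732 - 25}{-2013 - 29160} = \frac{707}{-31173} = 707 \left(- \frac{1}{31173}\right) = - \frac{707}{31173}$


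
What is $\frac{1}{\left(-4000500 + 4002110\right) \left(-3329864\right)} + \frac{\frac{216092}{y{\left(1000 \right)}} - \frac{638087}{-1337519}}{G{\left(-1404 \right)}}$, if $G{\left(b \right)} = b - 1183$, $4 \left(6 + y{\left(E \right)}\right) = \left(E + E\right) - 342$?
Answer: $- \frac{7097919531776811873}{34680821844740627920} \approx -0.20466$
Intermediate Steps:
$y{\left(E \right)} = - \frac{183}{2} + \frac{E}{2}$ ($y{\left(E \right)} = -6 + \frac{\left(E + E\right) - 342}{4} = -6 + \frac{2 E - 342}{4} = -6 + \frac{-342 + 2 E}{4} = -6 + \left(- \frac{171}{2} + \frac{E}{2}\right) = - \frac{183}{2} + \frac{E}{2}$)
$G{\left(b \right)} = -1183 + b$
$\frac{1}{\left(-4000500 + 4002110\right) \left(-3329864\right)} + \frac{\frac{216092}{y{\left(1000 \right)}} - \frac{638087}{-1337519}}{G{\left(-1404 \right)}} = \frac{1}{\left(-4000500 + 4002110\right) \left(-3329864\right)} + \frac{\frac{216092}{- \frac{183}{2} + \frac{1}{2} \cdot 1000} - \frac{638087}{-1337519}}{-1183 - 1404} = \frac{1}{1610} \left(- \frac{1}{3329864}\right) + \frac{\frac{216092}{- \frac{183}{2} + 500} - - \frac{638087}{1337519}}{-2587} = \frac{1}{1610} \left(- \frac{1}{3329864}\right) + \left(\frac{216092}{\frac{817}{2}} + \frac{638087}{1337519}\right) \left(- \frac{1}{2587}\right) = - \frac{1}{5361081040} + \left(216092 \cdot \frac{2}{817} + \frac{638087}{1337519}\right) \left(- \frac{1}{2587}\right) = - \frac{1}{5361081040} + \left(\frac{432184}{817} + \frac{638087}{1337519}\right) \left(- \frac{1}{2587}\right) = - \frac{1}{5361081040} + \frac{578575628575}{1092753023} \left(- \frac{1}{2587}\right) = - \frac{1}{5361081040} - \frac{578575628575}{2826952070501} = - \frac{7097919531776811873}{34680821844740627920}$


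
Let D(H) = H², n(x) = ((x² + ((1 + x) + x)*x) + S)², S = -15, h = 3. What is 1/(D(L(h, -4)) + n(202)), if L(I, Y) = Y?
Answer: 1/15030514817 ≈ 6.6531e-11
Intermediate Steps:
n(x) = (-15 + x² + x*(1 + 2*x))² (n(x) = ((x² + ((1 + x) + x)*x) - 15)² = ((x² + (1 + 2*x)*x) - 15)² = ((x² + x*(1 + 2*x)) - 15)² = (-15 + x² + x*(1 + 2*x))²)
1/(D(L(h, -4)) + n(202)) = 1/((-4)² + (-15 + 202 + 3*202²)²) = 1/(16 + (-15 + 202 + 3*40804)²) = 1/(16 + (-15 + 202 + 122412)²) = 1/(16 + 122599²) = 1/(16 + 15030514801) = 1/15030514817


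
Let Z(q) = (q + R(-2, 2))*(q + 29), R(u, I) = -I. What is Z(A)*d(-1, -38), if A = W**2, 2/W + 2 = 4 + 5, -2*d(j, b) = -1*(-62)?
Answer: 4152450/2401 ≈ 1729.5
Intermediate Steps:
d(j, b) = -31 (d(j, b) = -(-1)*(-62)/2 = -1/2*62 = -31)
W = 2/7 (W = 2/(-2 + (4 + 5)) = 2/(-2 + 9) = 2/7 ≈ 0.28571)
A = 4/49 (A = (2/7)**2 = 4/49 ≈ 0.081633)
Z(q) = (-2 + q)*(29 + q) (Z(q) = (q - 1*2)*(q + 29) = (q - 2)*(29 + q) = (-2 + q)*(29 + q))
Z(A)*d(-1, -38) = (-58 + (4/49)**2 + 27*(4/49))*(-31) = (-58 + 16/2401 + 108/49)*(-31) = -133950/2401*(-31) = 4152450/2401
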